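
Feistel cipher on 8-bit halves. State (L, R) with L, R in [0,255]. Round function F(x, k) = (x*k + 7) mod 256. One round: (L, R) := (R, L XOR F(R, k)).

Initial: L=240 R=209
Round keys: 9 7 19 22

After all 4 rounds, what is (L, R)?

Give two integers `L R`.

Round 1 (k=9): L=209 R=144
Round 2 (k=7): L=144 R=38
Round 3 (k=19): L=38 R=73
Round 4 (k=22): L=73 R=107

Answer: 73 107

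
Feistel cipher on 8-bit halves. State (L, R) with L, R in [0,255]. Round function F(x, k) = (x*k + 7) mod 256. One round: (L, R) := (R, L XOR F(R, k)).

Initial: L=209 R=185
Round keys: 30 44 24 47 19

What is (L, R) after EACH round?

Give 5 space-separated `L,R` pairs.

Answer: 185,100 100,142 142,51 51,234 234,86

Derivation:
Round 1 (k=30): L=185 R=100
Round 2 (k=44): L=100 R=142
Round 3 (k=24): L=142 R=51
Round 4 (k=47): L=51 R=234
Round 5 (k=19): L=234 R=86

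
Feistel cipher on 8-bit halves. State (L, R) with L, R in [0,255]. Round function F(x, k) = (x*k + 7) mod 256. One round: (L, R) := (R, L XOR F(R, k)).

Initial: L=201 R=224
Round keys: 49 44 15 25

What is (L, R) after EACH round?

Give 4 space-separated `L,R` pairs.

Round 1 (k=49): L=224 R=46
Round 2 (k=44): L=46 R=15
Round 3 (k=15): L=15 R=198
Round 4 (k=25): L=198 R=82

Answer: 224,46 46,15 15,198 198,82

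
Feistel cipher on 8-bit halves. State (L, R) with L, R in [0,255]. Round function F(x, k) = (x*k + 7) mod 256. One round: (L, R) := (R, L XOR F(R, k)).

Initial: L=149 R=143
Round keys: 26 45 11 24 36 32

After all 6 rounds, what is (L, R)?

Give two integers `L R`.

Round 1 (k=26): L=143 R=24
Round 2 (k=45): L=24 R=176
Round 3 (k=11): L=176 R=143
Round 4 (k=24): L=143 R=223
Round 5 (k=36): L=223 R=236
Round 6 (k=32): L=236 R=88

Answer: 236 88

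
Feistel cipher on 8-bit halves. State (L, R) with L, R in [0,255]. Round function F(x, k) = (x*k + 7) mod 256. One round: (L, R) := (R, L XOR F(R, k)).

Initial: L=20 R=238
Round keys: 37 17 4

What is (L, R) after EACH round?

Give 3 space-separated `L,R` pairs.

Answer: 238,121 121,254 254,134

Derivation:
Round 1 (k=37): L=238 R=121
Round 2 (k=17): L=121 R=254
Round 3 (k=4): L=254 R=134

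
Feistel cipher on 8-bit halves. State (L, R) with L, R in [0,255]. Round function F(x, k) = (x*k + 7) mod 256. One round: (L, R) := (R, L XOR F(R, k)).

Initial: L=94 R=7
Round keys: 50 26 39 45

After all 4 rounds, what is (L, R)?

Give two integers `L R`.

Answer: 110 95

Derivation:
Round 1 (k=50): L=7 R=59
Round 2 (k=26): L=59 R=2
Round 3 (k=39): L=2 R=110
Round 4 (k=45): L=110 R=95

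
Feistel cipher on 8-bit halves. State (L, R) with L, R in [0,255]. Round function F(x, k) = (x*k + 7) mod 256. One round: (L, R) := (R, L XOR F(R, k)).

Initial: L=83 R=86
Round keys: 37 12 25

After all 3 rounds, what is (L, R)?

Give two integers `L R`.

Answer: 153 222

Derivation:
Round 1 (k=37): L=86 R=38
Round 2 (k=12): L=38 R=153
Round 3 (k=25): L=153 R=222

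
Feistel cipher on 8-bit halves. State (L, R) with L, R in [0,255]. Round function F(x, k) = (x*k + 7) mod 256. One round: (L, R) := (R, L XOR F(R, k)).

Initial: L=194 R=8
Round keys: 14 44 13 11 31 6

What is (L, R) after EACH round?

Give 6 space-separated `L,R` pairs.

Answer: 8,181 181,43 43,131 131,131 131,103 103,242

Derivation:
Round 1 (k=14): L=8 R=181
Round 2 (k=44): L=181 R=43
Round 3 (k=13): L=43 R=131
Round 4 (k=11): L=131 R=131
Round 5 (k=31): L=131 R=103
Round 6 (k=6): L=103 R=242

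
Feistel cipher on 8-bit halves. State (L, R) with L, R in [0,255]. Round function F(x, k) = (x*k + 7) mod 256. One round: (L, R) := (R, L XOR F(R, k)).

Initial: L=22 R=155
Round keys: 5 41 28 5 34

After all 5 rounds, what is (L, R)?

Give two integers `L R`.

Answer: 118 220

Derivation:
Round 1 (k=5): L=155 R=24
Round 2 (k=41): L=24 R=68
Round 3 (k=28): L=68 R=111
Round 4 (k=5): L=111 R=118
Round 5 (k=34): L=118 R=220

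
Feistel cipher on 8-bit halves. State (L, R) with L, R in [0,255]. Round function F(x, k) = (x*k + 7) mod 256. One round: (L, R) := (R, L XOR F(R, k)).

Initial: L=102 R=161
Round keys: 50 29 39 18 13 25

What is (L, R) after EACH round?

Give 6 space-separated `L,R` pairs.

Answer: 161,31 31,43 43,139 139,230 230,62 62,243

Derivation:
Round 1 (k=50): L=161 R=31
Round 2 (k=29): L=31 R=43
Round 3 (k=39): L=43 R=139
Round 4 (k=18): L=139 R=230
Round 5 (k=13): L=230 R=62
Round 6 (k=25): L=62 R=243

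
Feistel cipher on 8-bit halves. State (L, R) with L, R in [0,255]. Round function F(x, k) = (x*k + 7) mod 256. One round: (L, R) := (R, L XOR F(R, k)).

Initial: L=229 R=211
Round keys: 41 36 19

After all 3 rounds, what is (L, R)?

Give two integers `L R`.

Round 1 (k=41): L=211 R=55
Round 2 (k=36): L=55 R=16
Round 3 (k=19): L=16 R=0

Answer: 16 0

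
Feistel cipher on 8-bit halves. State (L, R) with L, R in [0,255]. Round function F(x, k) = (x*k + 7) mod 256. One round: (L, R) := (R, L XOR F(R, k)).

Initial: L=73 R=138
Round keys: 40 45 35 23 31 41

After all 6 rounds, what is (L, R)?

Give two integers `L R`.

Round 1 (k=40): L=138 R=222
Round 2 (k=45): L=222 R=135
Round 3 (k=35): L=135 R=162
Round 4 (k=23): L=162 R=18
Round 5 (k=31): L=18 R=151
Round 6 (k=41): L=151 R=36

Answer: 151 36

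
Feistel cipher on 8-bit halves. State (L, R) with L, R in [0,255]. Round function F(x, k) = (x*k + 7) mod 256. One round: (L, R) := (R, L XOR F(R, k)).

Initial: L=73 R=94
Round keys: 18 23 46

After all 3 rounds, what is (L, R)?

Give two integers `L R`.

Answer: 83 27

Derivation:
Round 1 (k=18): L=94 R=234
Round 2 (k=23): L=234 R=83
Round 3 (k=46): L=83 R=27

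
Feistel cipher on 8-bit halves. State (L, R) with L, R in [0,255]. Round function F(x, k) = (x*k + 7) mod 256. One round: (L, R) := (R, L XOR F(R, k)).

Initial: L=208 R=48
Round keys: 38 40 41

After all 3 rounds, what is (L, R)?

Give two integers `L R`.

Answer: 175 249

Derivation:
Round 1 (k=38): L=48 R=247
Round 2 (k=40): L=247 R=175
Round 3 (k=41): L=175 R=249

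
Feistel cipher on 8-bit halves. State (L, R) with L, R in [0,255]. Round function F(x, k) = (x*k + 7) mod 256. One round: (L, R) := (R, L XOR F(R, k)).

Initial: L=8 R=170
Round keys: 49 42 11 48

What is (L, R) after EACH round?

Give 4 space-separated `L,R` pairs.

Answer: 170,153 153,139 139,153 153,60

Derivation:
Round 1 (k=49): L=170 R=153
Round 2 (k=42): L=153 R=139
Round 3 (k=11): L=139 R=153
Round 4 (k=48): L=153 R=60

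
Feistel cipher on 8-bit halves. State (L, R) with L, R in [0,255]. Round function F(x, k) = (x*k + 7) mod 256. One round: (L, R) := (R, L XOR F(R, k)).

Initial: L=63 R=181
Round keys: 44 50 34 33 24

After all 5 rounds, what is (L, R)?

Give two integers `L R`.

Round 1 (k=44): L=181 R=28
Round 2 (k=50): L=28 R=202
Round 3 (k=34): L=202 R=199
Round 4 (k=33): L=199 R=100
Round 5 (k=24): L=100 R=160

Answer: 100 160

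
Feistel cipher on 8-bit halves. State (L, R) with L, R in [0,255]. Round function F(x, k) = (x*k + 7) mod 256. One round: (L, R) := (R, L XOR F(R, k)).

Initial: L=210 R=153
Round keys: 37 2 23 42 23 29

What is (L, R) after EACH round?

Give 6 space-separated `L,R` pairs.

Answer: 153,246 246,106 106,123 123,95 95,235 235,249

Derivation:
Round 1 (k=37): L=153 R=246
Round 2 (k=2): L=246 R=106
Round 3 (k=23): L=106 R=123
Round 4 (k=42): L=123 R=95
Round 5 (k=23): L=95 R=235
Round 6 (k=29): L=235 R=249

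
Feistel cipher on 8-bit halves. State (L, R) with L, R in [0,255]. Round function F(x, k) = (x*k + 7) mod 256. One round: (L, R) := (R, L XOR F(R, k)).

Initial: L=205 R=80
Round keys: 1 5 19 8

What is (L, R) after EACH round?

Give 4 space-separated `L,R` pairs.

Round 1 (k=1): L=80 R=154
Round 2 (k=5): L=154 R=89
Round 3 (k=19): L=89 R=56
Round 4 (k=8): L=56 R=158

Answer: 80,154 154,89 89,56 56,158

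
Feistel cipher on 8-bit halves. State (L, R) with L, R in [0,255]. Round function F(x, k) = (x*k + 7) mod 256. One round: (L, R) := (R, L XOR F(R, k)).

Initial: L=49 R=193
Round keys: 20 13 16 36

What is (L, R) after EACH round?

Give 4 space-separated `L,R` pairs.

Answer: 193,42 42,232 232,173 173,179

Derivation:
Round 1 (k=20): L=193 R=42
Round 2 (k=13): L=42 R=232
Round 3 (k=16): L=232 R=173
Round 4 (k=36): L=173 R=179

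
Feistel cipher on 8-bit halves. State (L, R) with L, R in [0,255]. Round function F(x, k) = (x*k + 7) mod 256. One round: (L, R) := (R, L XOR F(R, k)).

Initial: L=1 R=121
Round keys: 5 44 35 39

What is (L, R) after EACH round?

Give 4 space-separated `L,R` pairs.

Round 1 (k=5): L=121 R=101
Round 2 (k=44): L=101 R=26
Round 3 (k=35): L=26 R=240
Round 4 (k=39): L=240 R=141

Answer: 121,101 101,26 26,240 240,141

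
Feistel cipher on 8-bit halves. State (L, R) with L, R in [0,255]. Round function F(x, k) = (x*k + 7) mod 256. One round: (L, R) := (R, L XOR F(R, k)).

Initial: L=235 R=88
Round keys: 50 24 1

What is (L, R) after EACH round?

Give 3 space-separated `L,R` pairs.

Answer: 88,220 220,255 255,218

Derivation:
Round 1 (k=50): L=88 R=220
Round 2 (k=24): L=220 R=255
Round 3 (k=1): L=255 R=218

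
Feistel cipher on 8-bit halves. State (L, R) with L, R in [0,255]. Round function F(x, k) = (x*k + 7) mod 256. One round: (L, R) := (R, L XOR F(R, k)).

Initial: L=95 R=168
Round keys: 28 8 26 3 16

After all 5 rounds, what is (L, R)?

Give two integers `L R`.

Round 1 (k=28): L=168 R=56
Round 2 (k=8): L=56 R=111
Round 3 (k=26): L=111 R=117
Round 4 (k=3): L=117 R=9
Round 5 (k=16): L=9 R=226

Answer: 9 226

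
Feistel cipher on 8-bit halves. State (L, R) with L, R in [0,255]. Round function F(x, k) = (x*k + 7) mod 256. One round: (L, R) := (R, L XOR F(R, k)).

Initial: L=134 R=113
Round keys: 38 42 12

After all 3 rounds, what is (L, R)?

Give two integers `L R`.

Answer: 36 252

Derivation:
Round 1 (k=38): L=113 R=75
Round 2 (k=42): L=75 R=36
Round 3 (k=12): L=36 R=252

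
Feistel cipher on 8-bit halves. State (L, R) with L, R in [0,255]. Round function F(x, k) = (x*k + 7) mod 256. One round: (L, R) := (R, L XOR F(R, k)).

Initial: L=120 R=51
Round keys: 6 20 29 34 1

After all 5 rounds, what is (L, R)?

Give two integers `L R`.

Answer: 75 156

Derivation:
Round 1 (k=6): L=51 R=65
Round 2 (k=20): L=65 R=40
Round 3 (k=29): L=40 R=206
Round 4 (k=34): L=206 R=75
Round 5 (k=1): L=75 R=156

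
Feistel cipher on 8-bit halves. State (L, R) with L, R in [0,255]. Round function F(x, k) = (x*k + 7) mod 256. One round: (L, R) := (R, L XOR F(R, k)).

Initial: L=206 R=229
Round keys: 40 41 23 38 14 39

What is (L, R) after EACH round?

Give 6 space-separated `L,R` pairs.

Round 1 (k=40): L=229 R=1
Round 2 (k=41): L=1 R=213
Round 3 (k=23): L=213 R=43
Round 4 (k=38): L=43 R=188
Round 5 (k=14): L=188 R=100
Round 6 (k=39): L=100 R=255

Answer: 229,1 1,213 213,43 43,188 188,100 100,255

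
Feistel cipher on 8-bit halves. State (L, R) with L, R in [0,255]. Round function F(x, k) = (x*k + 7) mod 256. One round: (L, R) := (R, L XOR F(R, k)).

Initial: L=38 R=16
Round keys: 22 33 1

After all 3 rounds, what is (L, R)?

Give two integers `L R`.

Answer: 120 62

Derivation:
Round 1 (k=22): L=16 R=65
Round 2 (k=33): L=65 R=120
Round 3 (k=1): L=120 R=62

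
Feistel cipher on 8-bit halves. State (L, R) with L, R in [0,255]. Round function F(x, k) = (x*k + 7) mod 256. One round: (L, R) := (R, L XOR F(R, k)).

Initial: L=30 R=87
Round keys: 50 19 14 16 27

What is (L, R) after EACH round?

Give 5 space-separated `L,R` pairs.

Round 1 (k=50): L=87 R=27
Round 2 (k=19): L=27 R=95
Round 3 (k=14): L=95 R=34
Round 4 (k=16): L=34 R=120
Round 5 (k=27): L=120 R=141

Answer: 87,27 27,95 95,34 34,120 120,141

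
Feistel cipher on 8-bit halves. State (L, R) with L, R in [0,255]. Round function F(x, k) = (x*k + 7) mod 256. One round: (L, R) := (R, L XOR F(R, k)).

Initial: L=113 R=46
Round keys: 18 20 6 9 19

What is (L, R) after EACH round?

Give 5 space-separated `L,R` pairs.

Round 1 (k=18): L=46 R=50
Round 2 (k=20): L=50 R=193
Round 3 (k=6): L=193 R=191
Round 4 (k=9): L=191 R=127
Round 5 (k=19): L=127 R=203

Answer: 46,50 50,193 193,191 191,127 127,203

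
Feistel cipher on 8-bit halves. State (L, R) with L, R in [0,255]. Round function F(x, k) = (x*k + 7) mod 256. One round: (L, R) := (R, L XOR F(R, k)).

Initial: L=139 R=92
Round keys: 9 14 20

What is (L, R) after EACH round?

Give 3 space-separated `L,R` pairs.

Answer: 92,200 200,171 171,171

Derivation:
Round 1 (k=9): L=92 R=200
Round 2 (k=14): L=200 R=171
Round 3 (k=20): L=171 R=171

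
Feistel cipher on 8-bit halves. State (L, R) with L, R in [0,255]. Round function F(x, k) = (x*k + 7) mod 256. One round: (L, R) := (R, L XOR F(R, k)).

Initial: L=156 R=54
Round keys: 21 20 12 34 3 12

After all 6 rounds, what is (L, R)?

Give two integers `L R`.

Round 1 (k=21): L=54 R=233
Round 2 (k=20): L=233 R=13
Round 3 (k=12): L=13 R=74
Round 4 (k=34): L=74 R=214
Round 5 (k=3): L=214 R=195
Round 6 (k=12): L=195 R=253

Answer: 195 253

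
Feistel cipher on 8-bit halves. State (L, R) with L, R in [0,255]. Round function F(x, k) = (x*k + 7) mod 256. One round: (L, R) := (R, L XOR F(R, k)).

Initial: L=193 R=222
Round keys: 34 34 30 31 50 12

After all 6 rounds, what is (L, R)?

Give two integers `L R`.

Round 1 (k=34): L=222 R=66
Round 2 (k=34): L=66 R=21
Round 3 (k=30): L=21 R=63
Round 4 (k=31): L=63 R=189
Round 5 (k=50): L=189 R=206
Round 6 (k=12): L=206 R=18

Answer: 206 18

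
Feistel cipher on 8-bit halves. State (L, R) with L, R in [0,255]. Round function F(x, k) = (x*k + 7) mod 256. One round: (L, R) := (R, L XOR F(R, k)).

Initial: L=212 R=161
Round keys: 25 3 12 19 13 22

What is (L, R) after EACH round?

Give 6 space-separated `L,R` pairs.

Round 1 (k=25): L=161 R=20
Round 2 (k=3): L=20 R=226
Round 3 (k=12): L=226 R=139
Round 4 (k=19): L=139 R=186
Round 5 (k=13): L=186 R=242
Round 6 (k=22): L=242 R=105

Answer: 161,20 20,226 226,139 139,186 186,242 242,105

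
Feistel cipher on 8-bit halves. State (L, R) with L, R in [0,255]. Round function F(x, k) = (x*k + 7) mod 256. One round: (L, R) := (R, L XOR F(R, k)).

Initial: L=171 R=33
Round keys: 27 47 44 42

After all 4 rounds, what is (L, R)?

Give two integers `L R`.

Round 1 (k=27): L=33 R=41
Round 2 (k=47): L=41 R=175
Round 3 (k=44): L=175 R=50
Round 4 (k=42): L=50 R=148

Answer: 50 148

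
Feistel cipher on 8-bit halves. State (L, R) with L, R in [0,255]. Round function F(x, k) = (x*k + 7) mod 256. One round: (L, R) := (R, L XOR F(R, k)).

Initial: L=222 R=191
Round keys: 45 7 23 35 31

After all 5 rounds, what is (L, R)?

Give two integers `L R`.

Answer: 72 176

Derivation:
Round 1 (k=45): L=191 R=68
Round 2 (k=7): L=68 R=92
Round 3 (k=23): L=92 R=15
Round 4 (k=35): L=15 R=72
Round 5 (k=31): L=72 R=176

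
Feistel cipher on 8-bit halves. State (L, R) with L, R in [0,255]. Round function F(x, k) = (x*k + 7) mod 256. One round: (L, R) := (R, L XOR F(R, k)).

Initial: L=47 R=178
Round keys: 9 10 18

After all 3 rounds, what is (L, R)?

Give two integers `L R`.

Round 1 (k=9): L=178 R=102
Round 2 (k=10): L=102 R=177
Round 3 (k=18): L=177 R=31

Answer: 177 31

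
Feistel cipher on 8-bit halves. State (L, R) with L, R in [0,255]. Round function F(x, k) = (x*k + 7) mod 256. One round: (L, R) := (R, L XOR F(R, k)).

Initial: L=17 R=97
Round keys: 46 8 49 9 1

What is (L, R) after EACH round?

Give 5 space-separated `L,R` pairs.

Answer: 97,100 100,70 70,9 9,30 30,44

Derivation:
Round 1 (k=46): L=97 R=100
Round 2 (k=8): L=100 R=70
Round 3 (k=49): L=70 R=9
Round 4 (k=9): L=9 R=30
Round 5 (k=1): L=30 R=44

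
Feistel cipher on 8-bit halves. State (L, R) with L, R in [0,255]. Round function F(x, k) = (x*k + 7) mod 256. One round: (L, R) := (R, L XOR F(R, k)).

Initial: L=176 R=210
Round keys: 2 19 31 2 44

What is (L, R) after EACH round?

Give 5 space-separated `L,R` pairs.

Answer: 210,27 27,218 218,118 118,41 41,101

Derivation:
Round 1 (k=2): L=210 R=27
Round 2 (k=19): L=27 R=218
Round 3 (k=31): L=218 R=118
Round 4 (k=2): L=118 R=41
Round 5 (k=44): L=41 R=101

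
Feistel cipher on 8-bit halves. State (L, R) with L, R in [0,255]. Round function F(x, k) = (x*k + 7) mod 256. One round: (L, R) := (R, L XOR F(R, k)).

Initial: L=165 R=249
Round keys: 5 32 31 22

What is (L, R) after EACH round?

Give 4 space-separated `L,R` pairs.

Round 1 (k=5): L=249 R=65
Round 2 (k=32): L=65 R=222
Round 3 (k=31): L=222 R=168
Round 4 (k=22): L=168 R=169

Answer: 249,65 65,222 222,168 168,169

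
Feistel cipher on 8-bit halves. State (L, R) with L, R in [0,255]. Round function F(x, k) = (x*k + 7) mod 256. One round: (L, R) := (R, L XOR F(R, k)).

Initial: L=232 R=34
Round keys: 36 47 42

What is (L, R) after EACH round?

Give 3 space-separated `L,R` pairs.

Round 1 (k=36): L=34 R=39
Round 2 (k=47): L=39 R=18
Round 3 (k=42): L=18 R=220

Answer: 34,39 39,18 18,220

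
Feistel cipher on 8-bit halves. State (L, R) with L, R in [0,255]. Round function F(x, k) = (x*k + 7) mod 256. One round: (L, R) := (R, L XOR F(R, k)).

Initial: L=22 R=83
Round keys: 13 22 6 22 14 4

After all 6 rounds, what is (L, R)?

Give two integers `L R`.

Round 1 (k=13): L=83 R=40
Round 2 (k=22): L=40 R=36
Round 3 (k=6): L=36 R=247
Round 4 (k=22): L=247 R=101
Round 5 (k=14): L=101 R=122
Round 6 (k=4): L=122 R=138

Answer: 122 138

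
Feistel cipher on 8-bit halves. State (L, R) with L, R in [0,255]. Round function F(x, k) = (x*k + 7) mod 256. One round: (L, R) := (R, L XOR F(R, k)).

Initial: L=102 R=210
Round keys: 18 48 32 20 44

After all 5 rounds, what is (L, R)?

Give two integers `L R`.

Round 1 (k=18): L=210 R=173
Round 2 (k=48): L=173 R=165
Round 3 (k=32): L=165 R=10
Round 4 (k=20): L=10 R=106
Round 5 (k=44): L=106 R=53

Answer: 106 53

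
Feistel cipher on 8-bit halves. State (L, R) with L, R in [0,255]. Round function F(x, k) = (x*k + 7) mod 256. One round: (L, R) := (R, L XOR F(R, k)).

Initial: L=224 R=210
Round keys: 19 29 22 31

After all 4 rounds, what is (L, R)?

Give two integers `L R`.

Answer: 14 91

Derivation:
Round 1 (k=19): L=210 R=125
Round 2 (k=29): L=125 R=226
Round 3 (k=22): L=226 R=14
Round 4 (k=31): L=14 R=91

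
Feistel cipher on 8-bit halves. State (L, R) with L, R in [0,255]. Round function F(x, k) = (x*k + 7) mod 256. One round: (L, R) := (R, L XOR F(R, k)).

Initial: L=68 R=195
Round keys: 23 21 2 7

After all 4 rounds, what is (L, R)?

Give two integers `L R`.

Answer: 151 132

Derivation:
Round 1 (k=23): L=195 R=200
Round 2 (k=21): L=200 R=172
Round 3 (k=2): L=172 R=151
Round 4 (k=7): L=151 R=132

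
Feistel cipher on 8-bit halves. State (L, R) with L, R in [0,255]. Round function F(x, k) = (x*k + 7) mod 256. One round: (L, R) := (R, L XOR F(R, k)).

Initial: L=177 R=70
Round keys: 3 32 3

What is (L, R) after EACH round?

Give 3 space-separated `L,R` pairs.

Round 1 (k=3): L=70 R=104
Round 2 (k=32): L=104 R=65
Round 3 (k=3): L=65 R=162

Answer: 70,104 104,65 65,162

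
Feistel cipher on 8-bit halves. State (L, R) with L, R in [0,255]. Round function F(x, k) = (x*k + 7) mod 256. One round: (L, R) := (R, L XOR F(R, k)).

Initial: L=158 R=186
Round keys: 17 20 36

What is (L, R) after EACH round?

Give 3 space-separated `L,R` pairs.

Round 1 (k=17): L=186 R=255
Round 2 (k=20): L=255 R=73
Round 3 (k=36): L=73 R=180

Answer: 186,255 255,73 73,180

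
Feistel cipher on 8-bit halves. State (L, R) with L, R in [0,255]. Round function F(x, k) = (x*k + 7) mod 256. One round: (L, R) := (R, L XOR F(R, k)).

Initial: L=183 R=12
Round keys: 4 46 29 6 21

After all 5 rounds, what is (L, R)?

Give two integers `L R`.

Round 1 (k=4): L=12 R=128
Round 2 (k=46): L=128 R=11
Round 3 (k=29): L=11 R=198
Round 4 (k=6): L=198 R=160
Round 5 (k=21): L=160 R=225

Answer: 160 225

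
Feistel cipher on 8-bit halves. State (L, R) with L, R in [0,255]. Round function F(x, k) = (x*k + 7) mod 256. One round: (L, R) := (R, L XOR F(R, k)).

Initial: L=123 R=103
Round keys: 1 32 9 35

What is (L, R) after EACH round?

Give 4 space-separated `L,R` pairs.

Round 1 (k=1): L=103 R=21
Round 2 (k=32): L=21 R=192
Round 3 (k=9): L=192 R=210
Round 4 (k=35): L=210 R=125

Answer: 103,21 21,192 192,210 210,125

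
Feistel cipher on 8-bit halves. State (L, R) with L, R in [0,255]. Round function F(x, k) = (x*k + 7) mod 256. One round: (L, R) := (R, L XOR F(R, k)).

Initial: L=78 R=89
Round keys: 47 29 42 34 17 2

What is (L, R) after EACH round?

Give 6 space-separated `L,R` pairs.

Answer: 89,16 16,142 142,67 67,99 99,217 217,218

Derivation:
Round 1 (k=47): L=89 R=16
Round 2 (k=29): L=16 R=142
Round 3 (k=42): L=142 R=67
Round 4 (k=34): L=67 R=99
Round 5 (k=17): L=99 R=217
Round 6 (k=2): L=217 R=218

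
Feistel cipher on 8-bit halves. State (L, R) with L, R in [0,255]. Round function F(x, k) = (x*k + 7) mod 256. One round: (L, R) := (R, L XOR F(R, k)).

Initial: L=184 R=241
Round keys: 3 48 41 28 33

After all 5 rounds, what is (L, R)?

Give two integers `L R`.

Answer: 189 11

Derivation:
Round 1 (k=3): L=241 R=98
Round 2 (k=48): L=98 R=150
Round 3 (k=41): L=150 R=111
Round 4 (k=28): L=111 R=189
Round 5 (k=33): L=189 R=11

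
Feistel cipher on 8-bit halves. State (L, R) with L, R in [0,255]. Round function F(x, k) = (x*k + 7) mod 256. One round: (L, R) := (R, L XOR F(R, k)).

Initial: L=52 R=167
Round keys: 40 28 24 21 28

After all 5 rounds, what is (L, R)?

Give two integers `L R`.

Round 1 (k=40): L=167 R=43
Round 2 (k=28): L=43 R=28
Round 3 (k=24): L=28 R=140
Round 4 (k=21): L=140 R=159
Round 5 (k=28): L=159 R=231

Answer: 159 231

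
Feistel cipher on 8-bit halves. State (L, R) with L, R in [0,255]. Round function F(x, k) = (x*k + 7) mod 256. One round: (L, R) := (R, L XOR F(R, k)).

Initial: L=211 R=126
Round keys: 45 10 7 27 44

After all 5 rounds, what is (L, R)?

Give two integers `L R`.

Round 1 (k=45): L=126 R=254
Round 2 (k=10): L=254 R=141
Round 3 (k=7): L=141 R=28
Round 4 (k=27): L=28 R=118
Round 5 (k=44): L=118 R=83

Answer: 118 83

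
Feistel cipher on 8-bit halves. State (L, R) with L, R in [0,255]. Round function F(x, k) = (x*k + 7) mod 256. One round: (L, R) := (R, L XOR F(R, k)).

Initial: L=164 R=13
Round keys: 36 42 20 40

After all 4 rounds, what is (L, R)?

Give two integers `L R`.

Round 1 (k=36): L=13 R=127
Round 2 (k=42): L=127 R=208
Round 3 (k=20): L=208 R=56
Round 4 (k=40): L=56 R=23

Answer: 56 23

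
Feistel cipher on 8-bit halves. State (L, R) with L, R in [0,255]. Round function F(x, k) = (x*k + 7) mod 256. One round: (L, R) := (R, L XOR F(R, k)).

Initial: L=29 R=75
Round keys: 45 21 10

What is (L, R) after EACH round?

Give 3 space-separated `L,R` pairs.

Round 1 (k=45): L=75 R=43
Round 2 (k=21): L=43 R=197
Round 3 (k=10): L=197 R=146

Answer: 75,43 43,197 197,146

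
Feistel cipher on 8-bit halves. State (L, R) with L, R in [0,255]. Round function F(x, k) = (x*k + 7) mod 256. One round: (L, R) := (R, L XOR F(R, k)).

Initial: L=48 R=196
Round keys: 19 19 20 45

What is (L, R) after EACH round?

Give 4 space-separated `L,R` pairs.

Round 1 (k=19): L=196 R=163
Round 2 (k=19): L=163 R=228
Round 3 (k=20): L=228 R=116
Round 4 (k=45): L=116 R=143

Answer: 196,163 163,228 228,116 116,143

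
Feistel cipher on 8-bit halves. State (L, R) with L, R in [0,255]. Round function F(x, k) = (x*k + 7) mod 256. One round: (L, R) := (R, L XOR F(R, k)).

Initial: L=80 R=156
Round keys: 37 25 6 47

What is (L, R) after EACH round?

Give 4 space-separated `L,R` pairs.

Answer: 156,195 195,142 142,152 152,97

Derivation:
Round 1 (k=37): L=156 R=195
Round 2 (k=25): L=195 R=142
Round 3 (k=6): L=142 R=152
Round 4 (k=47): L=152 R=97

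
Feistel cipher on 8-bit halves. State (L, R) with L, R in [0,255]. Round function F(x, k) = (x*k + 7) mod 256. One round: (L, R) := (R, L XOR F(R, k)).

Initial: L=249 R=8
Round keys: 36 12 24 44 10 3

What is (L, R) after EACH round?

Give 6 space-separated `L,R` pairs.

Round 1 (k=36): L=8 R=222
Round 2 (k=12): L=222 R=103
Round 3 (k=24): L=103 R=113
Round 4 (k=44): L=113 R=20
Round 5 (k=10): L=20 R=190
Round 6 (k=3): L=190 R=85

Answer: 8,222 222,103 103,113 113,20 20,190 190,85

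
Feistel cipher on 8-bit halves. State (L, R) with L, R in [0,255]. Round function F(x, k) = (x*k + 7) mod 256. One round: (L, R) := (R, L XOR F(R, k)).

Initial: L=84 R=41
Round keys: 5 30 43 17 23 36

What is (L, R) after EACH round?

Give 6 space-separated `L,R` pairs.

Round 1 (k=5): L=41 R=128
Round 2 (k=30): L=128 R=46
Round 3 (k=43): L=46 R=65
Round 4 (k=17): L=65 R=118
Round 5 (k=23): L=118 R=224
Round 6 (k=36): L=224 R=241

Answer: 41,128 128,46 46,65 65,118 118,224 224,241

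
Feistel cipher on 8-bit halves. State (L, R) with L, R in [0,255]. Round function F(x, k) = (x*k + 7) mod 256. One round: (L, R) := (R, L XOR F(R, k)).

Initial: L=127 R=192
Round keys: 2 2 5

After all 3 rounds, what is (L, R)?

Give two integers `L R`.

Answer: 55 226

Derivation:
Round 1 (k=2): L=192 R=248
Round 2 (k=2): L=248 R=55
Round 3 (k=5): L=55 R=226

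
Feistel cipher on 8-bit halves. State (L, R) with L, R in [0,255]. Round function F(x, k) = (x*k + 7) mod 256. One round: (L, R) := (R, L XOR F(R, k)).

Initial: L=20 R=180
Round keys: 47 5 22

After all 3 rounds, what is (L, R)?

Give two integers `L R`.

Round 1 (k=47): L=180 R=7
Round 2 (k=5): L=7 R=158
Round 3 (k=22): L=158 R=156

Answer: 158 156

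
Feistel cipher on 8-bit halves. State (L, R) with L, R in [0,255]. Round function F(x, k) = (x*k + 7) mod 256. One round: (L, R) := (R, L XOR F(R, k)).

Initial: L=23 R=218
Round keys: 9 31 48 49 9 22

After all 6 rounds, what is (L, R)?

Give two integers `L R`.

Answer: 3 90

Derivation:
Round 1 (k=9): L=218 R=166
Round 2 (k=31): L=166 R=251
Round 3 (k=48): L=251 R=177
Round 4 (k=49): L=177 R=19
Round 5 (k=9): L=19 R=3
Round 6 (k=22): L=3 R=90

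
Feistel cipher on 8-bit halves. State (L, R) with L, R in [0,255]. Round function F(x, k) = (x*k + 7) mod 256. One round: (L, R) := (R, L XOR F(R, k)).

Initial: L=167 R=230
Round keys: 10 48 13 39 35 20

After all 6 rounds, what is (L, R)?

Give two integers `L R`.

Answer: 217 173

Derivation:
Round 1 (k=10): L=230 R=164
Round 2 (k=48): L=164 R=33
Round 3 (k=13): L=33 R=16
Round 4 (k=39): L=16 R=86
Round 5 (k=35): L=86 R=217
Round 6 (k=20): L=217 R=173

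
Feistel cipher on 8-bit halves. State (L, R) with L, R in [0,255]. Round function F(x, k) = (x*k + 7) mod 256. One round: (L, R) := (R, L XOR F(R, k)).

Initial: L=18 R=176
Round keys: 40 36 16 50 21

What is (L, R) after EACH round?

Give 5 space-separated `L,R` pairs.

Round 1 (k=40): L=176 R=149
Round 2 (k=36): L=149 R=75
Round 3 (k=16): L=75 R=34
Round 4 (k=50): L=34 R=224
Round 5 (k=21): L=224 R=69

Answer: 176,149 149,75 75,34 34,224 224,69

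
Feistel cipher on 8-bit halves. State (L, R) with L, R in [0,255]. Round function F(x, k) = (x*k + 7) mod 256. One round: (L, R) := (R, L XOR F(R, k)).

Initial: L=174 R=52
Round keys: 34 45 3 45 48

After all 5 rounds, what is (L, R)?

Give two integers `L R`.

Round 1 (k=34): L=52 R=65
Round 2 (k=45): L=65 R=64
Round 3 (k=3): L=64 R=134
Round 4 (k=45): L=134 R=213
Round 5 (k=48): L=213 R=113

Answer: 213 113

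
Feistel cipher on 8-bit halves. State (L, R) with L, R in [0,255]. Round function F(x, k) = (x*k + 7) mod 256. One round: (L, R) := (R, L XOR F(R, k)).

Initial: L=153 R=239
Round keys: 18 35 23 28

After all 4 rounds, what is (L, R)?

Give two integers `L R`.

Round 1 (k=18): L=239 R=76
Round 2 (k=35): L=76 R=132
Round 3 (k=23): L=132 R=175
Round 4 (k=28): L=175 R=175

Answer: 175 175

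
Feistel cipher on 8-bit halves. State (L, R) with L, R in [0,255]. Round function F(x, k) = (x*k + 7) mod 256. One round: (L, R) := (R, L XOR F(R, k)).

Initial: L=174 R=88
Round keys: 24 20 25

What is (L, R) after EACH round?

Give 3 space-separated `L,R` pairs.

Round 1 (k=24): L=88 R=233
Round 2 (k=20): L=233 R=99
Round 3 (k=25): L=99 R=91

Answer: 88,233 233,99 99,91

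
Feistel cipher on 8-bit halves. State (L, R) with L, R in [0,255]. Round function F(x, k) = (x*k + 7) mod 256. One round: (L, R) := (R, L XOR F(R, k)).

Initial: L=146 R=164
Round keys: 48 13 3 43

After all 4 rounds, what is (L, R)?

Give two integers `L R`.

Round 1 (k=48): L=164 R=85
Round 2 (k=13): L=85 R=252
Round 3 (k=3): L=252 R=174
Round 4 (k=43): L=174 R=189

Answer: 174 189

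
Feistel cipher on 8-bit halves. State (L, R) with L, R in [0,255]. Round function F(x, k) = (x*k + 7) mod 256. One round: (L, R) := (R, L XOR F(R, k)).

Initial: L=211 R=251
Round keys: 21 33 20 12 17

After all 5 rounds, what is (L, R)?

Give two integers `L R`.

Round 1 (k=21): L=251 R=77
Round 2 (k=33): L=77 R=15
Round 3 (k=20): L=15 R=126
Round 4 (k=12): L=126 R=224
Round 5 (k=17): L=224 R=153

Answer: 224 153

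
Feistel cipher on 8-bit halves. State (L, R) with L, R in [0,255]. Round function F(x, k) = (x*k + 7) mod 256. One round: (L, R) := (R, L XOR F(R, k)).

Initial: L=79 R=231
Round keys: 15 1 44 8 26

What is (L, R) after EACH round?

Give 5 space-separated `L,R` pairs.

Round 1 (k=15): L=231 R=223
Round 2 (k=1): L=223 R=1
Round 3 (k=44): L=1 R=236
Round 4 (k=8): L=236 R=102
Round 5 (k=26): L=102 R=143

Answer: 231,223 223,1 1,236 236,102 102,143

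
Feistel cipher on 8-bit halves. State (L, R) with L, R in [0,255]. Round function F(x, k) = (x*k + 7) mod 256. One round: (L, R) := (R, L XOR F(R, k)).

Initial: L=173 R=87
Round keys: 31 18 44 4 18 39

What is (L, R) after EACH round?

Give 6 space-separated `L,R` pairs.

Answer: 87,61 61,6 6,50 50,201 201,27 27,237

Derivation:
Round 1 (k=31): L=87 R=61
Round 2 (k=18): L=61 R=6
Round 3 (k=44): L=6 R=50
Round 4 (k=4): L=50 R=201
Round 5 (k=18): L=201 R=27
Round 6 (k=39): L=27 R=237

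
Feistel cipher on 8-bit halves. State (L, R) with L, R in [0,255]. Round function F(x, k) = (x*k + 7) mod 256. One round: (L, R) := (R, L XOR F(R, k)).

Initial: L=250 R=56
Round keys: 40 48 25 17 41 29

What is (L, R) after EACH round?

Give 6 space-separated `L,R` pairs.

Answer: 56,61 61,79 79,131 131,245 245,199 199,103

Derivation:
Round 1 (k=40): L=56 R=61
Round 2 (k=48): L=61 R=79
Round 3 (k=25): L=79 R=131
Round 4 (k=17): L=131 R=245
Round 5 (k=41): L=245 R=199
Round 6 (k=29): L=199 R=103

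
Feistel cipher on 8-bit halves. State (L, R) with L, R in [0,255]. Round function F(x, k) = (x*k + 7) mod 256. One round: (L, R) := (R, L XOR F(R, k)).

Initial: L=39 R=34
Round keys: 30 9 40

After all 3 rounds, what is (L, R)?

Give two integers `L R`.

Answer: 105 75

Derivation:
Round 1 (k=30): L=34 R=36
Round 2 (k=9): L=36 R=105
Round 3 (k=40): L=105 R=75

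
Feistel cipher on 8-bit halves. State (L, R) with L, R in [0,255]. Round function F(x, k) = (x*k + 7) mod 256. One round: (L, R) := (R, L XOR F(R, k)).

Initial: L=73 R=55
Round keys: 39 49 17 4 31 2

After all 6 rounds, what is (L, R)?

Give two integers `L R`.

Answer: 124 179

Derivation:
Round 1 (k=39): L=55 R=33
Round 2 (k=49): L=33 R=111
Round 3 (k=17): L=111 R=71
Round 4 (k=4): L=71 R=76
Round 5 (k=31): L=76 R=124
Round 6 (k=2): L=124 R=179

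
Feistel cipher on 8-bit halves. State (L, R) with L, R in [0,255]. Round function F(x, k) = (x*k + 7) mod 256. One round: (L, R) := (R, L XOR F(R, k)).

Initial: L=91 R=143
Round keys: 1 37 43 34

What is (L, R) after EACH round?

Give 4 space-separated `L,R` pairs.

Answer: 143,205 205,39 39,89 89,254

Derivation:
Round 1 (k=1): L=143 R=205
Round 2 (k=37): L=205 R=39
Round 3 (k=43): L=39 R=89
Round 4 (k=34): L=89 R=254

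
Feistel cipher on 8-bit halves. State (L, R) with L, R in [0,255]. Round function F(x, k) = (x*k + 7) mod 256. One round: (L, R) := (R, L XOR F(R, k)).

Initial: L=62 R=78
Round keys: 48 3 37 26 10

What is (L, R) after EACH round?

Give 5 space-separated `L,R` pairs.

Round 1 (k=48): L=78 R=153
Round 2 (k=3): L=153 R=156
Round 3 (k=37): L=156 R=10
Round 4 (k=26): L=10 R=151
Round 5 (k=10): L=151 R=231

Answer: 78,153 153,156 156,10 10,151 151,231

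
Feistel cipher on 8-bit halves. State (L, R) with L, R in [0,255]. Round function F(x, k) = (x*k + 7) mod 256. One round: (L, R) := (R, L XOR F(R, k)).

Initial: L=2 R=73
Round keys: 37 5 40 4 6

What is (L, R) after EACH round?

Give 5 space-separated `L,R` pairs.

Round 1 (k=37): L=73 R=150
Round 2 (k=5): L=150 R=188
Round 3 (k=40): L=188 R=241
Round 4 (k=4): L=241 R=119
Round 5 (k=6): L=119 R=32

Answer: 73,150 150,188 188,241 241,119 119,32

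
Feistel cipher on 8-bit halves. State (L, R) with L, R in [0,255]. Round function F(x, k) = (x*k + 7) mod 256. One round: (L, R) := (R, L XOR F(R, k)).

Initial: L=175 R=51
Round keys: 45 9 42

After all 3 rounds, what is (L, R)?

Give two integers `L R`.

Round 1 (k=45): L=51 R=81
Round 2 (k=9): L=81 R=211
Round 3 (k=42): L=211 R=244

Answer: 211 244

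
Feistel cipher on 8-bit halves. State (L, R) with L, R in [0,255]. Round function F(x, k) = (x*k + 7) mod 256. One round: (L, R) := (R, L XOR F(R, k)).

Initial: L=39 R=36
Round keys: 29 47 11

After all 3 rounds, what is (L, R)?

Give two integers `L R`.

Round 1 (k=29): L=36 R=60
Round 2 (k=47): L=60 R=47
Round 3 (k=11): L=47 R=48

Answer: 47 48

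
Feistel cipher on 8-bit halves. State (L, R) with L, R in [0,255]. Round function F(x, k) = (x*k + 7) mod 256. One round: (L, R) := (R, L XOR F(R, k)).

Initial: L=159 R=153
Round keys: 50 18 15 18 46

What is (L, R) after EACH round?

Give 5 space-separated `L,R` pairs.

Answer: 153,118 118,202 202,171 171,199 199,98

Derivation:
Round 1 (k=50): L=153 R=118
Round 2 (k=18): L=118 R=202
Round 3 (k=15): L=202 R=171
Round 4 (k=18): L=171 R=199
Round 5 (k=46): L=199 R=98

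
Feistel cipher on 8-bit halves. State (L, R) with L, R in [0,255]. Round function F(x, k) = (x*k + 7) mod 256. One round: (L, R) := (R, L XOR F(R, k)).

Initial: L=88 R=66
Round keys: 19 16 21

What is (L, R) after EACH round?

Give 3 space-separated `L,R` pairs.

Round 1 (k=19): L=66 R=181
Round 2 (k=16): L=181 R=21
Round 3 (k=21): L=21 R=117

Answer: 66,181 181,21 21,117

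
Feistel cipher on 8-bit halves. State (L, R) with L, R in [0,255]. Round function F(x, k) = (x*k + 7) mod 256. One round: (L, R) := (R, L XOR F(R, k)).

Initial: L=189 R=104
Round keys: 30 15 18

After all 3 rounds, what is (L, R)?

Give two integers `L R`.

Answer: 117 203

Derivation:
Round 1 (k=30): L=104 R=138
Round 2 (k=15): L=138 R=117
Round 3 (k=18): L=117 R=203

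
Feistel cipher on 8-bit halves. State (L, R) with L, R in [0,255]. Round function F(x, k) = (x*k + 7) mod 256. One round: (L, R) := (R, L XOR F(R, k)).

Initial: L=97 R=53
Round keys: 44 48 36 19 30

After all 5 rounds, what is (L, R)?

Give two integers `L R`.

Round 1 (k=44): L=53 R=66
Round 2 (k=48): L=66 R=82
Round 3 (k=36): L=82 R=205
Round 4 (k=19): L=205 R=108
Round 5 (k=30): L=108 R=98

Answer: 108 98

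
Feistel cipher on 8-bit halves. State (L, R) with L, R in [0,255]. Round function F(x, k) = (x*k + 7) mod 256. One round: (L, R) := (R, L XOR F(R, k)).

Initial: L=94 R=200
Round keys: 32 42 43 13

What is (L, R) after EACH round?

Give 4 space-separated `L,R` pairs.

Round 1 (k=32): L=200 R=89
Round 2 (k=42): L=89 R=105
Round 3 (k=43): L=105 R=243
Round 4 (k=13): L=243 R=55

Answer: 200,89 89,105 105,243 243,55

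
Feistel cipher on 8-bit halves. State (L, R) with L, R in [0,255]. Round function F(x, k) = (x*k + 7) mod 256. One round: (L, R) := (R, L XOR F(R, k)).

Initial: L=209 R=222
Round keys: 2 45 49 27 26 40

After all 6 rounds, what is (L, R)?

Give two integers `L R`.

Answer: 235 51

Derivation:
Round 1 (k=2): L=222 R=18
Round 2 (k=45): L=18 R=239
Round 3 (k=49): L=239 R=212
Round 4 (k=27): L=212 R=140
Round 5 (k=26): L=140 R=235
Round 6 (k=40): L=235 R=51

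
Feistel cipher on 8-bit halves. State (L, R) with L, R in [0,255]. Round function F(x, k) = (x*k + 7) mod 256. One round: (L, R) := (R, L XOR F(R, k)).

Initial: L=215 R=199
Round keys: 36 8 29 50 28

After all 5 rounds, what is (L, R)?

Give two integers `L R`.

Round 1 (k=36): L=199 R=212
Round 2 (k=8): L=212 R=96
Round 3 (k=29): L=96 R=51
Round 4 (k=50): L=51 R=157
Round 5 (k=28): L=157 R=0

Answer: 157 0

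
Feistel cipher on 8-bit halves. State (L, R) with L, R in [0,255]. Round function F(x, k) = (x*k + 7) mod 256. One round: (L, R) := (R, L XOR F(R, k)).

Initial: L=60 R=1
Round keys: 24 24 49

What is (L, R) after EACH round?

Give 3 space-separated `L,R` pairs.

Round 1 (k=24): L=1 R=35
Round 2 (k=24): L=35 R=78
Round 3 (k=49): L=78 R=214

Answer: 1,35 35,78 78,214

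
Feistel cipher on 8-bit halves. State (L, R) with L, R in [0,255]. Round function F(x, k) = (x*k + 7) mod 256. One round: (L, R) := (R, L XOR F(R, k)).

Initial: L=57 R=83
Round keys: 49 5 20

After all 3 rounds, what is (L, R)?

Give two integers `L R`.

Round 1 (k=49): L=83 R=211
Round 2 (k=5): L=211 R=117
Round 3 (k=20): L=117 R=248

Answer: 117 248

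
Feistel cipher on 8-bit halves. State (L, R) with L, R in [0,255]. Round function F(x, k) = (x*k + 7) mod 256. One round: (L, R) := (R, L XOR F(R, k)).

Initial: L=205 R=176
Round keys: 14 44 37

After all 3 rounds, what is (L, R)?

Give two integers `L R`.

Answer: 143 216

Derivation:
Round 1 (k=14): L=176 R=106
Round 2 (k=44): L=106 R=143
Round 3 (k=37): L=143 R=216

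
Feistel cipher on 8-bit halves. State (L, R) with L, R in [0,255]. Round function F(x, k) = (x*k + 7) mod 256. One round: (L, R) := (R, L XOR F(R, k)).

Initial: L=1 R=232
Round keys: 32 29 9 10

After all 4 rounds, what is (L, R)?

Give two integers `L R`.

Answer: 74 182

Derivation:
Round 1 (k=32): L=232 R=6
Round 2 (k=29): L=6 R=93
Round 3 (k=9): L=93 R=74
Round 4 (k=10): L=74 R=182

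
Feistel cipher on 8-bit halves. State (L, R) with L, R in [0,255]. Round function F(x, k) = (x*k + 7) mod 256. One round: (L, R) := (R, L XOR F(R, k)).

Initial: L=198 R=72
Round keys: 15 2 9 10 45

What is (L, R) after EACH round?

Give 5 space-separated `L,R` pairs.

Answer: 72,249 249,177 177,185 185,240 240,142

Derivation:
Round 1 (k=15): L=72 R=249
Round 2 (k=2): L=249 R=177
Round 3 (k=9): L=177 R=185
Round 4 (k=10): L=185 R=240
Round 5 (k=45): L=240 R=142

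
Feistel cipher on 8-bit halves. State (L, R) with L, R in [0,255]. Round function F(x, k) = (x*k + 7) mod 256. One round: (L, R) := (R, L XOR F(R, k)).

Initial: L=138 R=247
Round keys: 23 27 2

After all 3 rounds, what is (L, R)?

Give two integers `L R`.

Round 1 (k=23): L=247 R=178
Round 2 (k=27): L=178 R=58
Round 3 (k=2): L=58 R=201

Answer: 58 201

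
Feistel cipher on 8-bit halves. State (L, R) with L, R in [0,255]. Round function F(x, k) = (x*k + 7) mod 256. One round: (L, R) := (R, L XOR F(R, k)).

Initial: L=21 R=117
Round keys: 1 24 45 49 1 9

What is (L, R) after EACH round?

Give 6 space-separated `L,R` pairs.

Round 1 (k=1): L=117 R=105
Round 2 (k=24): L=105 R=170
Round 3 (k=45): L=170 R=128
Round 4 (k=49): L=128 R=45
Round 5 (k=1): L=45 R=180
Round 6 (k=9): L=180 R=118

Answer: 117,105 105,170 170,128 128,45 45,180 180,118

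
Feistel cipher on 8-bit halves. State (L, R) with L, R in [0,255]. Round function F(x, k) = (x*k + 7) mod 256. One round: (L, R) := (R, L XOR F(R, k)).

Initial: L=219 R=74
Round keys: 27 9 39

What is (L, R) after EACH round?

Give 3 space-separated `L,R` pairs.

Round 1 (k=27): L=74 R=14
Round 2 (k=9): L=14 R=207
Round 3 (k=39): L=207 R=158

Answer: 74,14 14,207 207,158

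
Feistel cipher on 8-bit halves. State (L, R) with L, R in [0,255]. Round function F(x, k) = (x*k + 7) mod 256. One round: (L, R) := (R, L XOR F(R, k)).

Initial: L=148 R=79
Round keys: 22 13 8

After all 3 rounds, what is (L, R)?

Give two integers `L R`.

Answer: 199 122

Derivation:
Round 1 (k=22): L=79 R=69
Round 2 (k=13): L=69 R=199
Round 3 (k=8): L=199 R=122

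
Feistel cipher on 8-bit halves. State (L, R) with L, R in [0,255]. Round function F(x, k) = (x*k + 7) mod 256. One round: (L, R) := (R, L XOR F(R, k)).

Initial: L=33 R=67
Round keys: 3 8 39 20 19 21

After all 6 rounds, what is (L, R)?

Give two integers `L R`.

Round 1 (k=3): L=67 R=241
Round 2 (k=8): L=241 R=204
Round 3 (k=39): L=204 R=234
Round 4 (k=20): L=234 R=131
Round 5 (k=19): L=131 R=42
Round 6 (k=21): L=42 R=250

Answer: 42 250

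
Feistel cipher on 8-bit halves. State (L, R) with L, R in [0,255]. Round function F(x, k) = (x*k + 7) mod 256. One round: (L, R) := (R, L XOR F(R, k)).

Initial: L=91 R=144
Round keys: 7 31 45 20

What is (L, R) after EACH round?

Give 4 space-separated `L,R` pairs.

Round 1 (k=7): L=144 R=172
Round 2 (k=31): L=172 R=75
Round 3 (k=45): L=75 R=154
Round 4 (k=20): L=154 R=68

Answer: 144,172 172,75 75,154 154,68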